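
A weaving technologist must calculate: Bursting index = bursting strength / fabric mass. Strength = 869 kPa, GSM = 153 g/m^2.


Formula: Bursting Index = Bursting Strength / Fabric GSM
BI = 869 kPa / 153 g/m^2
BI = 5.680 kPa/(g/m^2)

5.680 kPa/(g/m^2)


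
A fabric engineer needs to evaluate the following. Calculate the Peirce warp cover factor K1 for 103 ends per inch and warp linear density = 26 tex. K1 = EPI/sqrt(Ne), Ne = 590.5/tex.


Formula: K1 = EPI / sqrt(Ne), with Ne = 590.5 / tex_warp
Step 1: Ne = 590.5 / 26 = 22.712
Step 2: sqrt(Ne) = sqrt(22.712) = 4.7657
Step 3: K1 = 103 / 4.7657 = 21.6

21.6


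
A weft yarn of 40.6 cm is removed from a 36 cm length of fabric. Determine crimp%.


Formula: Crimp% = ((L_yarn - L_fabric) / L_fabric) * 100
Step 1: Extension = 40.6 - 36 = 4.6 cm
Step 2: Crimp% = (4.6 / 36) * 100
Step 3: Crimp% = 0.127778 * 100 = 12.7778% ≈ 12.8%

12.8%


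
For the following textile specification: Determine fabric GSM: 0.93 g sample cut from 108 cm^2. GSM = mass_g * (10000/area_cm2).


Formula: GSM = mass_g / area_m2
Step 1: Convert area: 108 cm^2 = 108 / 10000 = 0.0108 m^2
Step 2: GSM = 0.93 g / 0.0108 m^2 = 86.1 g/m^2

86.1 g/m^2


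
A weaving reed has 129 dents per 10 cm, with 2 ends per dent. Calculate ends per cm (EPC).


Formula: EPC = (dents per 10 cm * ends per dent) / 10
Step 1: Total ends per 10 cm = 129 * 2 = 258
Step 2: EPC = 258 / 10 = 25.8 ends/cm

25.8 ends/cm


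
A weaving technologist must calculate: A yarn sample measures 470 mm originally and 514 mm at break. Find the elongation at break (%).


Formula: Elongation (%) = ((L_break - L0) / L0) * 100
Step 1: Extension = 514 - 470 = 44 mm
Step 2: Elongation = (44 / 470) * 100
Step 3: Elongation = 0.093617 * 100 = 9.3617% ≈ 9.4%

9.4%


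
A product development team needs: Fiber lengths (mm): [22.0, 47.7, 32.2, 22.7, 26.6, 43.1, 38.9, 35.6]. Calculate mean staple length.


Formula: Mean = sum of lengths / count
Sum = 22.0 + 47.7 + 32.2 + 22.7 + 26.6 + 43.1 + 38.9 + 35.6
Sum = 268.8 mm
Mean = 268.8 / 8 = 33.60 mm

33.60 mm


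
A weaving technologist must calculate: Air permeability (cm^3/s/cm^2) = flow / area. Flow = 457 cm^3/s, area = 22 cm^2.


Formula: Air Permeability = Airflow / Test Area
AP = 457 cm^3/s / 22 cm^2
AP = 20.8 cm^3/s/cm^2

20.8 cm^3/s/cm^2


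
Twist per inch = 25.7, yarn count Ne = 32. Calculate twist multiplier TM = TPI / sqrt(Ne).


Formula: TM = TPI / sqrt(Ne)
Step 1: sqrt(Ne) = sqrt(32) = 5.6569
Step 2: TM = 25.7 / 5.6569 = 4.54

4.54 TM


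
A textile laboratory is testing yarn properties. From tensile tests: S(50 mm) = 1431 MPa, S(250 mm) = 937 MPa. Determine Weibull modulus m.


Formula: m = ln(L1/L2) / ln(S2/S1)
Step 1: ln(L1/L2) = ln(50/250) = -1.60944
Step 2: S2/S1 = 937/1431 = 0.65479
Step 3: ln(S2/S1) = ln(0.65479) = -0.42344
Step 4: m = -1.60944 / -0.42344 = 3.80

3.80 (Weibull m)


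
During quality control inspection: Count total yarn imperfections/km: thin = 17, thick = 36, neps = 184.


Formula: Total = thin places + thick places + neps
Total = 17 + 36 + 184
Total = 237 imperfections/km

237 imperfections/km


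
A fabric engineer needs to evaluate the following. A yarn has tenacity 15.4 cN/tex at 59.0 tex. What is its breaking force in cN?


Formula: Breaking force = Tenacity * Linear density
F = 15.4 cN/tex * 59.0 tex
F = 908.60 cN

908.60 cN


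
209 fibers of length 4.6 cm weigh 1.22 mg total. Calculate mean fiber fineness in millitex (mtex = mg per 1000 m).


Formula: fineness (mtex) = mass (mg) / total length (km) = (mass_mg / total_length_m) * 1000
Step 1: Convert fiber length: 4.6 cm = 0.046 m
Step 2: Total fiber length = 209 * 0.046 = 9.614 m
Step 3: Linear density = 1.22 mg / 9.614 m = 0.1269 mg/m
Step 4: fineness = 0.1269 * 1000 = 126.9 mtex

126.9 mtex


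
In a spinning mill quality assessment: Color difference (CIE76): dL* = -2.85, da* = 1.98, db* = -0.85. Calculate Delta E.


Formula: Delta E = sqrt(dL*^2 + da*^2 + db*^2)
Step 1: dL*^2 = (-2.85)^2 = 8.1225
Step 2: da*^2 = 1.98^2 = 3.9204
Step 3: db*^2 = (-0.85)^2 = 0.7225
Step 4: Sum = 8.1225 + 3.9204 + 0.7225 = 12.7654
Step 5: Delta E = sqrt(12.7654) = 3.57

3.57 Delta E


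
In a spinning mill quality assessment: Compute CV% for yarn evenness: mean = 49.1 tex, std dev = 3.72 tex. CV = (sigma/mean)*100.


Formula: CV% = (standard deviation / mean) * 100
Step 1: Ratio = 3.72 / 49.1 = 0.075764
Step 2: CV% = 0.075764 * 100 = 7.5764% ≈ 7.6%

7.6%


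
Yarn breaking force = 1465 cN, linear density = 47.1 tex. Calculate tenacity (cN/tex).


Formula: Tenacity = Breaking force / Linear density
Tenacity = 1465 cN / 47.1 tex
Tenacity = 31.10 cN/tex

31.10 cN/tex


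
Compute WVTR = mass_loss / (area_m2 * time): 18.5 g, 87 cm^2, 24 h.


Formula: WVTR = mass_loss / (area * time)
Step 1: Convert area: 87 cm^2 = 0.0087 m^2
Step 2: WVTR = 18.5 g / (0.0087 m^2 * 24 h)
Step 3: WVTR = 18.5 / 0.2088 = 88.6 g/m^2/h

88.6 g/m^2/h


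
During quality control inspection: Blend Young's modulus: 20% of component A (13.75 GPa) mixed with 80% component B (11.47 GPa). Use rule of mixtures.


Formula: Blend property = (fraction_A * property_A) + (fraction_B * property_B)
Step 1: Contribution A = 20/100 * 13.75 GPa = 2.75 GPa
Step 2: Contribution B = 80/100 * 11.47 GPa = 9.176 GPa
Step 3: Blend Young's modulus = 2.75 + 9.176 = 11.926 GPa

11.926 GPa


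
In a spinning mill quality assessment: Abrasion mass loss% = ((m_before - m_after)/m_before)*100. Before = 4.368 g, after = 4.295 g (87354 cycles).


Formula: Mass loss% = ((m_before - m_after) / m_before) * 100
Step 1: Mass loss = 4.368 - 4.295 = 0.073 g
Step 2: Ratio = 0.073 / 4.368 = 0.0167125
Step 3: Mass loss% = 0.0167125 * 100 = 1.67125% ≈ 1.67%

1.67%


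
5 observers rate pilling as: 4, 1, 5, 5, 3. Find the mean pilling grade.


Formula: Mean = sum / count
Sum = 4 + 1 + 5 + 5 + 3 = 18
Mean = 18 / 5 = 3.6

3.6


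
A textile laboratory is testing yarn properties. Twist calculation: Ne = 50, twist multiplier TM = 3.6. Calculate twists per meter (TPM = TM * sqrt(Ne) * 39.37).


Formula: TPM = TM * sqrt(Ne) * 39.37
Step 1: sqrt(Ne) = sqrt(50) = 7.0711
Step 2: TM * sqrt(Ne) = 3.6 * 7.0711 = 25.456
Step 3: TPM = 25.456 * 39.37 = 1002 twists/m

1002 twists/m


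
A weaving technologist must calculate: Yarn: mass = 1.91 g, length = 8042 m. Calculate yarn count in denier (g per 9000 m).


Formula: den = (mass_g / length_m) * 9000
Substituting: den = (1.91 / 8042) * 9000
Intermediate: 1.91 / 8042 = 0.0002375 g/m
den = 0.0002375 * 9000 = 2.1 denier

2.1 denier


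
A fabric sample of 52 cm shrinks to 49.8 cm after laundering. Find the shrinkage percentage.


Formula: Shrinkage% = ((L_before - L_after) / L_before) * 100
Step 1: Shrinkage = 52 - 49.8 = 2.2 cm
Step 2: Shrinkage% = (2.2 / 52) * 100
Step 3: Shrinkage% = 0.042308 * 100 = 4.2308% ≈ 4.2%

4.2%


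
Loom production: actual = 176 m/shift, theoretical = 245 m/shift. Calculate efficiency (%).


Formula: Efficiency% = (Actual output / Theoretical output) * 100
Efficiency% = (176 / 245) * 100
Efficiency% = 0.718367 * 100 = 71.8367% ≈ 71.8%

71.8%


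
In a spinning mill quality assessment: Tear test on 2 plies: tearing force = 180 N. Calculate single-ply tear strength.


Formula: Per-ply strength = Total force / Number of plies
Per-ply = 180 N / 2
Per-ply = 90 N

90 N


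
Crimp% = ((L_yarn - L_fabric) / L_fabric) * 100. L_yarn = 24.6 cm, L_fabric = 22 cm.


Formula: Crimp% = ((L_yarn - L_fabric) / L_fabric) * 100
Step 1: Extension = 24.6 - 22 = 2.6 cm
Step 2: Crimp% = (2.6 / 22) * 100
Step 3: Crimp% = 0.118182 * 100 = 11.8182% ≈ 11.8%

11.8%


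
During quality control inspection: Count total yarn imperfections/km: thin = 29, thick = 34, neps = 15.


Formula: Total = thin places + thick places + neps
Total = 29 + 34 + 15
Total = 78 imperfections/km

78 imperfections/km


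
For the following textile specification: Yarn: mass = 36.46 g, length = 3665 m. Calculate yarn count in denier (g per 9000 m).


Formula: den = (mass_g / length_m) * 9000
Substituting: den = (36.46 / 3665) * 9000
Intermediate: 36.46 / 3665 = 0.00994816 g/m
den = 0.00994816 * 9000 = 89.5 denier

89.5 denier


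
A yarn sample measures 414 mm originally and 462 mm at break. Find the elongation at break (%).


Formula: Elongation (%) = ((L_break - L0) / L0) * 100
Step 1: Extension = 462 - 414 = 48 mm
Step 2: Elongation = (48 / 414) * 100
Step 3: Elongation = 0.115942 * 100 = 11.5942% ≈ 11.6%

11.6%


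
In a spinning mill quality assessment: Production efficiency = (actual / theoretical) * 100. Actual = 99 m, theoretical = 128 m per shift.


Formula: Efficiency% = (Actual output / Theoretical output) * 100
Efficiency% = (99 / 128) * 100
Efficiency% = 0.773438 * 100 = 77.3438% ≈ 77.3%

77.3%


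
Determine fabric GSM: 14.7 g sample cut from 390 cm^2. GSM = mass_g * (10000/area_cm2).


Formula: GSM = mass_g / area_m2
Step 1: Convert area: 390 cm^2 = 390 / 10000 = 0.039 m^2
Step 2: GSM = 14.7 g / 0.039 m^2 = 376.9 g/m^2

376.9 g/m^2


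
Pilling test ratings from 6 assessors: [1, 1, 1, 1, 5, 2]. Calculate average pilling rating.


Formula: Mean = sum / count
Sum = 1 + 1 + 1 + 1 + 5 + 2 = 11
Mean = 11 / 6 = 1.8

1.8


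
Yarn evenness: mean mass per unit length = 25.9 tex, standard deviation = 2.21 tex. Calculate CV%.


Formula: CV% = (standard deviation / mean) * 100
Step 1: Ratio = 2.21 / 25.9 = 0.085328
Step 2: CV% = 0.085328 * 100 = 8.5328% ≈ 8.5%

8.5%


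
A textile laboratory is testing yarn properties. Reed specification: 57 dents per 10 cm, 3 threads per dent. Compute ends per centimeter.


Formula: EPC = (dents per 10 cm * ends per dent) / 10
Step 1: Total ends per 10 cm = 57 * 3 = 171
Step 2: EPC = 171 / 10 = 17.1 ends/cm

17.1 ends/cm


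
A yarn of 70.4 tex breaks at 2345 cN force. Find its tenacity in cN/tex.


Formula: Tenacity = Breaking force / Linear density
Tenacity = 2345 cN / 70.4 tex
Tenacity = 33.31 cN/tex

33.31 cN/tex


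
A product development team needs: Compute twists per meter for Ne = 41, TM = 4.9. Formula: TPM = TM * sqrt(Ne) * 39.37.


Formula: TPM = TM * sqrt(Ne) * 39.37
Step 1: sqrt(Ne) = sqrt(41) = 6.4031
Step 2: TM * sqrt(Ne) = 4.9 * 6.4031 = 31.3752
Step 3: TPM = 31.3752 * 39.37 = 1235 twists/m

1235 twists/m


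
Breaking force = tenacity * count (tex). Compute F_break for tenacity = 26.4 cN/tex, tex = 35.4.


Formula: Breaking force = Tenacity * Linear density
F = 26.4 cN/tex * 35.4 tex
F = 934.56 cN

934.56 cN


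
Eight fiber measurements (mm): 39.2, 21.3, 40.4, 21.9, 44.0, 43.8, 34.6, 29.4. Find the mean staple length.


Formula: Mean = sum of lengths / count
Sum = 39.2 + 21.3 + 40.4 + 21.9 + 44.0 + 43.8 + 34.6 + 29.4
Sum = 274.6 mm
Mean = 274.6 / 8 = 34.33 mm

34.33 mm


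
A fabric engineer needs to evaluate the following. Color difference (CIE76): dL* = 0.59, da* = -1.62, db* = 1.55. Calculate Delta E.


Formula: Delta E = sqrt(dL*^2 + da*^2 + db*^2)
Step 1: dL*^2 = 0.59^2 = 0.3481
Step 2: da*^2 = (-1.62)^2 = 2.6244
Step 3: db*^2 = 1.55^2 = 2.4025
Step 4: Sum = 0.3481 + 2.6244 + 2.4025 = 5.375
Step 5: Delta E = sqrt(5.375) = 2.32

2.32 Delta E


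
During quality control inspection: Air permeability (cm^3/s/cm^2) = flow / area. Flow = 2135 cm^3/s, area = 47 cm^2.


Formula: Air Permeability = Airflow / Test Area
AP = 2135 cm^3/s / 47 cm^2
AP = 45.4 cm^3/s/cm^2

45.4 cm^3/s/cm^2


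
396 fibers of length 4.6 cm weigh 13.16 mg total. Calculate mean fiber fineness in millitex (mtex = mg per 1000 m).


Formula: fineness (mtex) = mass (mg) / total length (km) = (mass_mg / total_length_m) * 1000
Step 1: Convert fiber length: 4.6 cm = 0.046 m
Step 2: Total fiber length = 396 * 0.046 = 18.216 m
Step 3: Linear density = 13.16 mg / 18.216 m = 0.7224 mg/m
Step 4: fineness = 0.7224 * 1000 = 722.4 mtex

722.4 mtex


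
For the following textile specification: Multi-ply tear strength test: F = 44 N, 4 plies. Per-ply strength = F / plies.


Formula: Per-ply strength = Total force / Number of plies
Per-ply = 44 N / 4
Per-ply = 11 N

11 N


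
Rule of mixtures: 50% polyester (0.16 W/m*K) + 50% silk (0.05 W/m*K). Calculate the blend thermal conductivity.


Formula: Blend property = (fraction_A * property_A) + (fraction_B * property_B)
Step 1: Contribution A = 50/100 * 0.16 W/m*K = 0.08 W/m*K
Step 2: Contribution B = 50/100 * 0.05 W/m*K = 0.025 W/m*K
Step 3: Blend thermal conductivity = 0.08 + 0.025 = 0.105 W/m*K

0.105 W/m*K


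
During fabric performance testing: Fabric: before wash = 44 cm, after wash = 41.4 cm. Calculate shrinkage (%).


Formula: Shrinkage% = ((L_before - L_after) / L_before) * 100
Step 1: Shrinkage = 44 - 41.4 = 2.6 cm
Step 2: Shrinkage% = (2.6 / 44) * 100
Step 3: Shrinkage% = 0.059091 * 100 = 5.9091% ≈ 5.9%

5.9%


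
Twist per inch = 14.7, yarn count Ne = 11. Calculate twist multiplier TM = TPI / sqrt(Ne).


Formula: TM = TPI / sqrt(Ne)
Step 1: sqrt(Ne) = sqrt(11) = 3.3166
Step 2: TM = 14.7 / 3.3166 = 4.43

4.43 TM


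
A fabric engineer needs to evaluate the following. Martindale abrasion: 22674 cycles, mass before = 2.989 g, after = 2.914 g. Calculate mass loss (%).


Formula: Mass loss% = ((m_before - m_after) / m_before) * 100
Step 1: Mass loss = 2.989 - 2.914 = 0.075 g
Step 2: Ratio = 0.075 / 2.989 = 0.025092
Step 3: Mass loss% = 0.025092 * 100 = 2.5092% ≈ 2.51%

2.51%


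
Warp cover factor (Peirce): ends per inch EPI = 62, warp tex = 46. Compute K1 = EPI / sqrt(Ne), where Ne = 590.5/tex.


Formula: K1 = EPI / sqrt(Ne), with Ne = 590.5 / tex_warp
Step 1: Ne = 590.5 / 46 = 12.837
Step 2: sqrt(Ne) = sqrt(12.837) = 3.5829
Step 3: K1 = 62 / 3.5829 = 17.3

17.3


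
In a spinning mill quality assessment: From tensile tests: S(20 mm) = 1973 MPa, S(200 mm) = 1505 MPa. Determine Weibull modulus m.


Formula: m = ln(L1/L2) / ln(S2/S1)
Step 1: ln(L1/L2) = ln(20/200) = -2.30259
Step 2: S2/S1 = 1505/1973 = 0.7628
Step 3: ln(S2/S1) = ln(0.7628) = -0.27076
Step 4: m = -2.30259 / -0.27076 = 8.50

8.50 (Weibull m)


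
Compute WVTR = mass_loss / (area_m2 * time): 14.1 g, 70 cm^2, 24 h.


Formula: WVTR = mass_loss / (area * time)
Step 1: Convert area: 70 cm^2 = 0.007 m^2
Step 2: WVTR = 14.1 g / (0.007 m^2 * 24 h)
Step 3: WVTR = 14.1 / 0.168 = 83.9 g/m^2/h

83.9 g/m^2/h


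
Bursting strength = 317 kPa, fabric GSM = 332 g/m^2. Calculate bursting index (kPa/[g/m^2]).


Formula: Bursting Index = Bursting Strength / Fabric GSM
BI = 317 kPa / 332 g/m^2
BI = 0.955 kPa/(g/m^2)

0.955 kPa/(g/m^2)


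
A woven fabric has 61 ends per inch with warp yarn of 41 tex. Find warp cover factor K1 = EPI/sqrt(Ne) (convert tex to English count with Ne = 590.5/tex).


Formula: K1 = EPI / sqrt(Ne), with Ne = 590.5 / tex_warp
Step 1: Ne = 590.5 / 41 = 14.402
Step 2: sqrt(Ne) = sqrt(14.402) = 3.795
Step 3: K1 = 61 / 3.795 = 16.1

16.1


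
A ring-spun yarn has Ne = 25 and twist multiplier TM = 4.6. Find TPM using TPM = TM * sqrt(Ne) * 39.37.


Formula: TPM = TM * sqrt(Ne) * 39.37
Step 1: sqrt(Ne) = sqrt(25) = 5
Step 2: TM * sqrt(Ne) = 4.6 * 5 = 23
Step 3: TPM = 23 * 39.37 = 906 twists/m

906 twists/m


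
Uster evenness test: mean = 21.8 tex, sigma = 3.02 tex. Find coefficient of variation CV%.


Formula: CV% = (standard deviation / mean) * 100
Step 1: Ratio = 3.02 / 21.8 = 0.138532
Step 2: CV% = 0.138532 * 100 = 13.8532% ≈ 13.9%

13.9%


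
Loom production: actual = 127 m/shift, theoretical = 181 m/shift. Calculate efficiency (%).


Formula: Efficiency% = (Actual output / Theoretical output) * 100
Efficiency% = (127 / 181) * 100
Efficiency% = 0.701657 * 100 = 70.1657% ≈ 70.2%

70.2%


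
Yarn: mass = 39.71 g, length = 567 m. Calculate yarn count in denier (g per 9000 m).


Formula: den = (mass_g / length_m) * 9000
Substituting: den = (39.71 / 567) * 9000
Intermediate: 39.71 / 567 = 0.07003527 g/m
den = 0.07003527 * 9000 = 630.3 denier

630.3 denier


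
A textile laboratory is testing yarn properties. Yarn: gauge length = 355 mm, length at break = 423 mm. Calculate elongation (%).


Formula: Elongation (%) = ((L_break - L0) / L0) * 100
Step 1: Extension = 423 - 355 = 68 mm
Step 2: Elongation = (68 / 355) * 100
Step 3: Elongation = 0.191549 * 100 = 19.1549% ≈ 19.2%

19.2%


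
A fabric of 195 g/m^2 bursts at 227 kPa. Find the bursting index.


Formula: Bursting Index = Bursting Strength / Fabric GSM
BI = 227 kPa / 195 g/m^2
BI = 1.164 kPa/(g/m^2)

1.164 kPa/(g/m^2)


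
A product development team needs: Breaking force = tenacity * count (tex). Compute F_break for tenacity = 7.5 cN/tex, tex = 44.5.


Formula: Breaking force = Tenacity * Linear density
F = 7.5 cN/tex * 44.5 tex
F = 333.75 cN

333.75 cN


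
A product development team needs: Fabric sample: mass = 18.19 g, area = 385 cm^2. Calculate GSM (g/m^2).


Formula: GSM = mass_g / area_m2
Step 1: Convert area: 385 cm^2 = 385 / 10000 = 0.0385 m^2
Step 2: GSM = 18.19 g / 0.0385 m^2 = 472.5 g/m^2

472.5 g/m^2


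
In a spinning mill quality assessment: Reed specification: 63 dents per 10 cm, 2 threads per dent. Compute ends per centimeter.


Formula: EPC = (dents per 10 cm * ends per dent) / 10
Step 1: Total ends per 10 cm = 63 * 2 = 126
Step 2: EPC = 126 / 10 = 12.6 ends/cm

12.6 ends/cm


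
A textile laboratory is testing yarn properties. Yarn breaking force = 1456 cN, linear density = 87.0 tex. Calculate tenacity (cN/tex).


Formula: Tenacity = Breaking force / Linear density
Tenacity = 1456 cN / 87.0 tex
Tenacity = 16.74 cN/tex

16.74 cN/tex


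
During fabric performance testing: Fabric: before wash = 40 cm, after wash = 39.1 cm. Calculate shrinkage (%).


Formula: Shrinkage% = ((L_before - L_after) / L_before) * 100
Step 1: Shrinkage = 40 - 39.1 = 0.9 cm
Step 2: Shrinkage% = (0.9 / 40) * 100
Step 3: Shrinkage% = 0.0225 * 100 = 2.25% ≈ 2.3%

2.3%


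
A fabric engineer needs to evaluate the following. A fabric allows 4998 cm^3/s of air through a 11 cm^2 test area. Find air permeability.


Formula: Air Permeability = Airflow / Test Area
AP = 4998 cm^3/s / 11 cm^2
AP = 454.4 cm^3/s/cm^2

454.4 cm^3/s/cm^2


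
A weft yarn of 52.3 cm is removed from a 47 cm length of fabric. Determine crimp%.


Formula: Crimp% = ((L_yarn - L_fabric) / L_fabric) * 100
Step 1: Extension = 52.3 - 47 = 5.3 cm
Step 2: Crimp% = (5.3 / 47) * 100
Step 3: Crimp% = 0.112766 * 100 = 11.2766% ≈ 11.3%

11.3%


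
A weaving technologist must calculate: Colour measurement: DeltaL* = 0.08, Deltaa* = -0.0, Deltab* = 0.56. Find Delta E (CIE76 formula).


Formula: Delta E = sqrt(dL*^2 + da*^2 + db*^2)
Step 1: dL*^2 = 0.08^2 = 0.0064
Step 2: da*^2 = (-0.0)^2 = 0.0
Step 3: db*^2 = 0.56^2 = 0.3136
Step 4: Sum = 0.0064 + 0.0 + 0.3136 = 0.32
Step 5: Delta E = sqrt(0.32) = 0.57

0.57 Delta E


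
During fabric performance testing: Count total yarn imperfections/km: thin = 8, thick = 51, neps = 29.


Formula: Total = thin places + thick places + neps
Total = 8 + 51 + 29
Total = 88 imperfections/km

88 imperfections/km


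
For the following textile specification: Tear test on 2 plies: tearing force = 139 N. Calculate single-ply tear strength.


Formula: Per-ply strength = Total force / Number of plies
Per-ply = 139 N / 2
Per-ply = 69.5 N

69.5 N


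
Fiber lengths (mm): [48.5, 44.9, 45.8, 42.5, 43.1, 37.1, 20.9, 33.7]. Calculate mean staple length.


Formula: Mean = sum of lengths / count
Sum = 48.5 + 44.9 + 45.8 + 42.5 + 43.1 + 37.1 + 20.9 + 33.7
Sum = 316.5 mm
Mean = 316.5 / 8 = 39.56 mm

39.56 mm


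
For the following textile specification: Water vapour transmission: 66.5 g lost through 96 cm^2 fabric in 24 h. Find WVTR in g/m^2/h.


Formula: WVTR = mass_loss / (area * time)
Step 1: Convert area: 96 cm^2 = 0.0096 m^2
Step 2: WVTR = 66.5 g / (0.0096 m^2 * 24 h)
Step 3: WVTR = 66.5 / 0.2304 = 288.6 g/m^2/h

288.6 g/m^2/h


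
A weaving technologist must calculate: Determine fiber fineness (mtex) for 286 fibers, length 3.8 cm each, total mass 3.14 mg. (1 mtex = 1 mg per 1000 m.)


Formula: fineness (mtex) = mass (mg) / total length (km) = (mass_mg / total_length_m) * 1000
Step 1: Convert fiber length: 3.8 cm = 0.038 m
Step 2: Total fiber length = 286 * 0.038 = 10.868 m
Step 3: Linear density = 3.14 mg / 10.868 m = 0.2889 mg/m
Step 4: fineness = 0.2889 * 1000 = 288.9 mtex

288.9 mtex


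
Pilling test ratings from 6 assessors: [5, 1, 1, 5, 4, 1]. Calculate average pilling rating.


Formula: Mean = sum / count
Sum = 5 + 1 + 1 + 5 + 4 + 1 = 17
Mean = 17 / 6 = 2.8

2.8


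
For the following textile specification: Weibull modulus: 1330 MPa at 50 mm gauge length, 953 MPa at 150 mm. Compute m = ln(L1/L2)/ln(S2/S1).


Formula: m = ln(L1/L2) / ln(S2/S1)
Step 1: ln(L1/L2) = ln(50/150) = -1.09861
Step 2: S2/S1 = 953/1330 = 0.71654
Step 3: ln(S2/S1) = ln(0.71654) = -0.33332
Step 4: m = -1.09861 / -0.33332 = 3.30

3.30 (Weibull m)


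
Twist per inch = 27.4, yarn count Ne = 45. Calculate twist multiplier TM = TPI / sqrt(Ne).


Formula: TM = TPI / sqrt(Ne)
Step 1: sqrt(Ne) = sqrt(45) = 6.7082
Step 2: TM = 27.4 / 6.7082 = 4.08

4.08 TM


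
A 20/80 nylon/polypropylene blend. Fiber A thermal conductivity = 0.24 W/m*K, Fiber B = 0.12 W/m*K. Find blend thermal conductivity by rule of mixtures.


Formula: Blend property = (fraction_A * property_A) + (fraction_B * property_B)
Step 1: Contribution A = 20/100 * 0.24 W/m*K = 0.048 W/m*K
Step 2: Contribution B = 80/100 * 0.12 W/m*K = 0.096 W/m*K
Step 3: Blend thermal conductivity = 0.048 + 0.096 = 0.144 W/m*K

0.144 W/m*K


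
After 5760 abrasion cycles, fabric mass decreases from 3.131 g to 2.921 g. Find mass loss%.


Formula: Mass loss% = ((m_before - m_after) / m_before) * 100
Step 1: Mass loss = 3.131 - 2.921 = 0.21 g
Step 2: Ratio = 0.21 / 3.131 = 0.0670712
Step 3: Mass loss% = 0.0670712 * 100 = 6.70712% ≈ 6.71%

6.71%


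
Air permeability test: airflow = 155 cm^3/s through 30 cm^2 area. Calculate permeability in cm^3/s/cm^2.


Formula: Air Permeability = Airflow / Test Area
AP = 155 cm^3/s / 30 cm^2
AP = 5.2 cm^3/s/cm^2

5.2 cm^3/s/cm^2


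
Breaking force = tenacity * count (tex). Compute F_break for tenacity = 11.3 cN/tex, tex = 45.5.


Formula: Breaking force = Tenacity * Linear density
F = 11.3 cN/tex * 45.5 tex
F = 514.15 cN

514.15 cN


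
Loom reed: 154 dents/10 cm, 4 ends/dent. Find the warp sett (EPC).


Formula: EPC = (dents per 10 cm * ends per dent) / 10
Step 1: Total ends per 10 cm = 154 * 4 = 616
Step 2: EPC = 616 / 10 = 61.6 ends/cm

61.6 ends/cm


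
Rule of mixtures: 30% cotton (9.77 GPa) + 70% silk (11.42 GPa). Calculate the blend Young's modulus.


Formula: Blend property = (fraction_A * property_A) + (fraction_B * property_B)
Step 1: Contribution A = 30/100 * 9.77 GPa = 2.931 GPa
Step 2: Contribution B = 70/100 * 11.42 GPa = 7.994 GPa
Step 3: Blend Young's modulus = 2.931 + 7.994 = 10.925 GPa

10.925 GPa


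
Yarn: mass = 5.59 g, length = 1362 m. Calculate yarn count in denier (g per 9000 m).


Formula: den = (mass_g / length_m) * 9000
Substituting: den = (5.59 / 1362) * 9000
Intermediate: 5.59 / 1362 = 0.00410426 g/m
den = 0.00410426 * 9000 = 36.9 denier

36.9 denier


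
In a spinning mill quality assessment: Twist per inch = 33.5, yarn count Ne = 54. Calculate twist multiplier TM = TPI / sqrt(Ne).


Formula: TM = TPI / sqrt(Ne)
Step 1: sqrt(Ne) = sqrt(54) = 7.3485
Step 2: TM = 33.5 / 7.3485 = 4.56

4.56 TM


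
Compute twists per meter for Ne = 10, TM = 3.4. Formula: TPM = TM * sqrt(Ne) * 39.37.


Formula: TPM = TM * sqrt(Ne) * 39.37
Step 1: sqrt(Ne) = sqrt(10) = 3.1623
Step 2: TM * sqrt(Ne) = 3.4 * 3.1623 = 10.7518
Step 3: TPM = 10.7518 * 39.37 = 423 twists/m

423 twists/m


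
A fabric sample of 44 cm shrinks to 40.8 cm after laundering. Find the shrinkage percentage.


Formula: Shrinkage% = ((L_before - L_after) / L_before) * 100
Step 1: Shrinkage = 44 - 40.8 = 3.2 cm
Step 2: Shrinkage% = (3.2 / 44) * 100
Step 3: Shrinkage% = 0.072727 * 100 = 7.2727% ≈ 7.3%

7.3%


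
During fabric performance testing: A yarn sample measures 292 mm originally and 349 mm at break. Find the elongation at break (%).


Formula: Elongation (%) = ((L_break - L0) / L0) * 100
Step 1: Extension = 349 - 292 = 57 mm
Step 2: Elongation = (57 / 292) * 100
Step 3: Elongation = 0.195205 * 100 = 19.5205% ≈ 19.5%

19.5%


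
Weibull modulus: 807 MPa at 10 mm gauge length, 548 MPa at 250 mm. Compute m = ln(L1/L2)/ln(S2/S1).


Formula: m = ln(L1/L2) / ln(S2/S1)
Step 1: ln(L1/L2) = ln(10/250) = -3.21888
Step 2: S2/S1 = 548/807 = 0.67906
Step 3: ln(S2/S1) = ln(0.67906) = -0.38705
Step 4: m = -3.21888 / -0.38705 = 8.32

8.32 (Weibull m)


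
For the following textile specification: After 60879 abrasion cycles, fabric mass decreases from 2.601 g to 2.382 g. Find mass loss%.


Formula: Mass loss% = ((m_before - m_after) / m_before) * 100
Step 1: Mass loss = 2.601 - 2.382 = 0.219 g
Step 2: Ratio = 0.219 / 2.601 = 0.0841984
Step 3: Mass loss% = 0.0841984 * 100 = 8.41984% ≈ 8.42%

8.42%


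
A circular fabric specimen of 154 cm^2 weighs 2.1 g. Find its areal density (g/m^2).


Formula: GSM = mass_g / area_m2
Step 1: Convert area: 154 cm^2 = 154 / 10000 = 0.0154 m^2
Step 2: GSM = 2.1 g / 0.0154 m^2 = 136.4 g/m^2

136.4 g/m^2


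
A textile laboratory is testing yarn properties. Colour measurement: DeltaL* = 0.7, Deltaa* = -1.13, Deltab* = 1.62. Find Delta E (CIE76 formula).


Formula: Delta E = sqrt(dL*^2 + da*^2 + db*^2)
Step 1: dL*^2 = 0.7^2 = 0.49
Step 2: da*^2 = (-1.13)^2 = 1.2769
Step 3: db*^2 = 1.62^2 = 2.6244
Step 4: Sum = 0.49 + 1.2769 + 2.6244 = 4.3913
Step 5: Delta E = sqrt(4.3913) = 2.1

2.1 Delta E


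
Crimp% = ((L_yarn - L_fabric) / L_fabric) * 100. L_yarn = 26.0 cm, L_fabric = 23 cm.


Formula: Crimp% = ((L_yarn - L_fabric) / L_fabric) * 100
Step 1: Extension = 26.0 - 23 = 3.0 cm
Step 2: Crimp% = (3.0 / 23) * 100
Step 3: Crimp% = 0.130435 * 100 = 13.0435% ≈ 13.0%

13.0%


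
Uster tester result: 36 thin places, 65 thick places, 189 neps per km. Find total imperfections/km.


Formula: Total = thin places + thick places + neps
Total = 36 + 65 + 189
Total = 290 imperfections/km

290 imperfections/km


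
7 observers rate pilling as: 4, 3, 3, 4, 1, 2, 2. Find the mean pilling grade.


Formula: Mean = sum / count
Sum = 4 + 3 + 3 + 4 + 1 + 2 + 2 = 19
Mean = 19 / 7 = 2.7

2.7


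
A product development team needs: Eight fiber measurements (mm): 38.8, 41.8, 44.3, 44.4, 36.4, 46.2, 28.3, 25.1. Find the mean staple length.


Formula: Mean = sum of lengths / count
Sum = 38.8 + 41.8 + 44.3 + 44.4 + 36.4 + 46.2 + 28.3 + 25.1
Sum = 305.3 mm
Mean = 305.3 / 8 = 38.16 mm

38.16 mm


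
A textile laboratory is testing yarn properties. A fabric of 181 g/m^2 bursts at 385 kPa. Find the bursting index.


Formula: Bursting Index = Bursting Strength / Fabric GSM
BI = 385 kPa / 181 g/m^2
BI = 2.127 kPa/(g/m^2)

2.127 kPa/(g/m^2)


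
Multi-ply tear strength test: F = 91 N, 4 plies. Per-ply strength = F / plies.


Formula: Per-ply strength = Total force / Number of plies
Per-ply = 91 N / 4
Per-ply = 22.75 N

22.75 N


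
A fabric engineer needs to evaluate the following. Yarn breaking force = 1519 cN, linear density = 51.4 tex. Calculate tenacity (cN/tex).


Formula: Tenacity = Breaking force / Linear density
Tenacity = 1519 cN / 51.4 tex
Tenacity = 29.55 cN/tex

29.55 cN/tex


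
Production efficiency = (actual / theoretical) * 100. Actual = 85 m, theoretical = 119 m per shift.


Formula: Efficiency% = (Actual output / Theoretical output) * 100
Efficiency% = (85 / 119) * 100
Efficiency% = 0.714286 * 100 = 71.4286% ≈ 71.4%

71.4%


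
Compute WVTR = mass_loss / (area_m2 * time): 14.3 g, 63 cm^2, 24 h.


Formula: WVTR = mass_loss / (area * time)
Step 1: Convert area: 63 cm^2 = 0.0063 m^2
Step 2: WVTR = 14.3 g / (0.0063 m^2 * 24 h)
Step 3: WVTR = 14.3 / 0.1512 = 94.6 g/m^2/h

94.6 g/m^2/h


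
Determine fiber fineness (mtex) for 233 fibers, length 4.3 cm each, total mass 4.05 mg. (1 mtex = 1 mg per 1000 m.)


Formula: fineness (mtex) = mass (mg) / total length (km) = (mass_mg / total_length_m) * 1000
Step 1: Convert fiber length: 4.3 cm = 0.043 m
Step 2: Total fiber length = 233 * 0.043 = 10.019 m
Step 3: Linear density = 4.05 mg / 10.019 m = 0.4042 mg/m
Step 4: fineness = 0.4042 * 1000 = 404.2 mtex

404.2 mtex


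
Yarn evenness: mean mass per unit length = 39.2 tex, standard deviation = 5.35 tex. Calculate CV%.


Formula: CV% = (standard deviation / mean) * 100
Step 1: Ratio = 5.35 / 39.2 = 0.13648
Step 2: CV% = 0.13648 * 100 = 13.648% ≈ 13.6%

13.6%


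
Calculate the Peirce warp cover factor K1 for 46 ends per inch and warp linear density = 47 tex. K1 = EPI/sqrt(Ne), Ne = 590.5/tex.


Formula: K1 = EPI / sqrt(Ne), with Ne = 590.5 / tex_warp
Step 1: Ne = 590.5 / 47 = 12.564
Step 2: sqrt(Ne) = sqrt(12.564) = 3.5446
Step 3: K1 = 46 / 3.5446 = 13.0

13.0


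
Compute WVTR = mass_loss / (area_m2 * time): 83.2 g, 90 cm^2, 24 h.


Formula: WVTR = mass_loss / (area * time)
Step 1: Convert area: 90 cm^2 = 0.009 m^2
Step 2: WVTR = 83.2 g / (0.009 m^2 * 24 h)
Step 3: WVTR = 83.2 / 0.216 = 385.2 g/m^2/h

385.2 g/m^2/h


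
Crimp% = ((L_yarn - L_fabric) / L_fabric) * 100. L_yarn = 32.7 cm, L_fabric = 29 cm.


Formula: Crimp% = ((L_yarn - L_fabric) / L_fabric) * 100
Step 1: Extension = 32.7 - 29 = 3.7 cm
Step 2: Crimp% = (3.7 / 29) * 100
Step 3: Crimp% = 0.127586 * 100 = 12.7586% ≈ 12.8%

12.8%


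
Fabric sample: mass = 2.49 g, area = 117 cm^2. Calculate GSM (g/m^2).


Formula: GSM = mass_g / area_m2
Step 1: Convert area: 117 cm^2 = 117 / 10000 = 0.0117 m^2
Step 2: GSM = 2.49 g / 0.0117 m^2 = 212.8 g/m^2

212.8 g/m^2


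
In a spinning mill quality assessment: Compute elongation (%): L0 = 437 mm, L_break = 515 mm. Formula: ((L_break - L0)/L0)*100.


Formula: Elongation (%) = ((L_break - L0) / L0) * 100
Step 1: Extension = 515 - 437 = 78 mm
Step 2: Elongation = (78 / 437) * 100
Step 3: Elongation = 0.17849 * 100 = 17.849% ≈ 17.8%

17.8%


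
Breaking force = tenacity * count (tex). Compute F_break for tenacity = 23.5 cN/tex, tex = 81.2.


Formula: Breaking force = Tenacity * Linear density
F = 23.5 cN/tex * 81.2 tex
F = 1908.20 cN

1908.20 cN


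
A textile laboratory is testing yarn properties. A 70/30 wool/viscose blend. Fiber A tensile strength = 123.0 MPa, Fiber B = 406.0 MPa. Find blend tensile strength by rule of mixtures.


Formula: Blend property = (fraction_A * property_A) + (fraction_B * property_B)
Step 1: Contribution A = 70/100 * 123.0 MPa = 86.1 MPa
Step 2: Contribution B = 30/100 * 406.0 MPa = 121.8 MPa
Step 3: Blend tensile strength = 86.1 + 121.8 = 207.9 MPa

207.9 MPa


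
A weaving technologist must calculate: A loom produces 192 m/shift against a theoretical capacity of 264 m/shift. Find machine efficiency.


Formula: Efficiency% = (Actual output / Theoretical output) * 100
Efficiency% = (192 / 264) * 100
Efficiency% = 0.727273 * 100 = 72.7273% ≈ 72.7%

72.7%


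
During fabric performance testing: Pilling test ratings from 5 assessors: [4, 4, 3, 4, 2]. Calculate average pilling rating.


Formula: Mean = sum / count
Sum = 4 + 4 + 3 + 4 + 2 = 17
Mean = 17 / 5 = 3.4

3.4


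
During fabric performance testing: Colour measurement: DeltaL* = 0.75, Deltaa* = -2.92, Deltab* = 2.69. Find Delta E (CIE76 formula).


Formula: Delta E = sqrt(dL*^2 + da*^2 + db*^2)
Step 1: dL*^2 = 0.75^2 = 0.5625
Step 2: da*^2 = (-2.92)^2 = 8.5264
Step 3: db*^2 = 2.69^2 = 7.2361
Step 4: Sum = 0.5625 + 8.5264 + 7.2361 = 16.325
Step 5: Delta E = sqrt(16.325) = 4.04

4.04 Delta E


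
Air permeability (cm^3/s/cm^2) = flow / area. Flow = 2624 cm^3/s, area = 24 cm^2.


Formula: Air Permeability = Airflow / Test Area
AP = 2624 cm^3/s / 24 cm^2
AP = 109.3 cm^3/s/cm^2

109.3 cm^3/s/cm^2


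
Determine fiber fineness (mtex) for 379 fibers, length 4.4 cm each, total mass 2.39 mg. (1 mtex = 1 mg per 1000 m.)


Formula: fineness (mtex) = mass (mg) / total length (km) = (mass_mg / total_length_m) * 1000
Step 1: Convert fiber length: 4.4 cm = 0.044 m
Step 2: Total fiber length = 379 * 0.044 = 16.676 m
Step 3: Linear density = 2.39 mg / 16.676 m = 0.1433 mg/m
Step 4: fineness = 0.1433 * 1000 = 143.3 mtex

143.3 mtex


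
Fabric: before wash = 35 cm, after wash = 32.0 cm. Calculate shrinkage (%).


Formula: Shrinkage% = ((L_before - L_after) / L_before) * 100
Step 1: Shrinkage = 35 - 32.0 = 3.0 cm
Step 2: Shrinkage% = (3.0 / 35) * 100
Step 3: Shrinkage% = 0.085714 * 100 = 8.5714% ≈ 8.6%

8.6%


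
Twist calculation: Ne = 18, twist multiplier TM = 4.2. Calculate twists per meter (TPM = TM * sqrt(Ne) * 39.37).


Formula: TPM = TM * sqrt(Ne) * 39.37
Step 1: sqrt(Ne) = sqrt(18) = 4.2426
Step 2: TM * sqrt(Ne) = 4.2 * 4.2426 = 17.8189
Step 3: TPM = 17.8189 * 39.37 = 702 twists/m

702 twists/m


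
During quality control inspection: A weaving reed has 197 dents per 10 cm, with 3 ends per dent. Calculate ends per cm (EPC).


Formula: EPC = (dents per 10 cm * ends per dent) / 10
Step 1: Total ends per 10 cm = 197 * 3 = 591
Step 2: EPC = 591 / 10 = 59.1 ends/cm

59.1 ends/cm


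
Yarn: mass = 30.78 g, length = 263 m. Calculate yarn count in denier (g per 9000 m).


Formula: den = (mass_g / length_m) * 9000
Substituting: den = (30.78 / 263) * 9000
Intermediate: 30.78 / 263 = 0.11703422 g/m
den = 0.11703422 * 9000 = 1053.3 denier

1053.3 denier


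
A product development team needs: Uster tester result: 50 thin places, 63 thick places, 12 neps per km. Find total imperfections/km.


Formula: Total = thin places + thick places + neps
Total = 50 + 63 + 12
Total = 125 imperfections/km

125 imperfections/km


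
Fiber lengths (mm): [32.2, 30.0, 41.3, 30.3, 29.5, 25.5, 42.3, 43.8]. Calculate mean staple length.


Formula: Mean = sum of lengths / count
Sum = 32.2 + 30.0 + 41.3 + 30.3 + 29.5 + 25.5 + 42.3 + 43.8
Sum = 274.9 mm
Mean = 274.9 / 8 = 34.36 mm

34.36 mm


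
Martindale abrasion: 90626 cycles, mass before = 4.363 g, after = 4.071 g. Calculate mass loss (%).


Formula: Mass loss% = ((m_before - m_after) / m_before) * 100
Step 1: Mass loss = 4.363 - 4.071 = 0.292 g
Step 2: Ratio = 0.292 / 4.363 = 0.0669264
Step 3: Mass loss% = 0.0669264 * 100 = 6.69264% ≈ 6.69%

6.69%


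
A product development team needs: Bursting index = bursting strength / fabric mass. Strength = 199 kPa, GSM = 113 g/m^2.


Formula: Bursting Index = Bursting Strength / Fabric GSM
BI = 199 kPa / 113 g/m^2
BI = 1.761 kPa/(g/m^2)

1.761 kPa/(g/m^2)


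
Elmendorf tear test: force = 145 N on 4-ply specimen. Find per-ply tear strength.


Formula: Per-ply strength = Total force / Number of plies
Per-ply = 145 N / 4
Per-ply = 36.25 N

36.25 N


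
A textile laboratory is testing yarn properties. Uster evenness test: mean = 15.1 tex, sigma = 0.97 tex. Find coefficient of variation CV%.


Formula: CV% = (standard deviation / mean) * 100
Step 1: Ratio = 0.97 / 15.1 = 0.064238
Step 2: CV% = 0.064238 * 100 = 6.4238% ≈ 6.4%

6.4%


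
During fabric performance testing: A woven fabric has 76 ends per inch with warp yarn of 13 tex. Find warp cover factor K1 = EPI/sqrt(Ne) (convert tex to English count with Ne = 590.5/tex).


Formula: K1 = EPI / sqrt(Ne), with Ne = 590.5 / tex_warp
Step 1: Ne = 590.5 / 13 = 45.423
Step 2: sqrt(Ne) = sqrt(45.423) = 6.7397
Step 3: K1 = 76 / 6.7397 = 11.3

11.3


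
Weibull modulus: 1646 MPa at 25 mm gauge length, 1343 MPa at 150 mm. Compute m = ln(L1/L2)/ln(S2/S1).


Formula: m = ln(L1/L2) / ln(S2/S1)
Step 1: ln(L1/L2) = ln(25/150) = -1.79176
Step 2: S2/S1 = 1343/1646 = 0.81592
Step 3: ln(S2/S1) = ln(0.81592) = -0.20344
Step 4: m = -1.79176 / -0.20344 = 8.81

8.81 (Weibull m)


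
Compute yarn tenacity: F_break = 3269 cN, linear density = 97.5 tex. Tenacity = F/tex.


Formula: Tenacity = Breaking force / Linear density
Tenacity = 3269 cN / 97.5 tex
Tenacity = 33.53 cN/tex

33.53 cN/tex


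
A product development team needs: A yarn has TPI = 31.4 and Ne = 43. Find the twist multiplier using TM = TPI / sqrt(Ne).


Formula: TM = TPI / sqrt(Ne)
Step 1: sqrt(Ne) = sqrt(43) = 6.5574
Step 2: TM = 31.4 / 6.5574 = 4.79

4.79 TM


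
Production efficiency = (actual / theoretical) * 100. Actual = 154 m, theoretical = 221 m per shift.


Formula: Efficiency% = (Actual output / Theoretical output) * 100
Efficiency% = (154 / 221) * 100
Efficiency% = 0.696833 * 100 = 69.6833% ≈ 69.7%

69.7%


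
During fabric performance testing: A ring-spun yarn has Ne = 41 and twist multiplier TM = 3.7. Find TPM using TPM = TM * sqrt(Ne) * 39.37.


Formula: TPM = TM * sqrt(Ne) * 39.37
Step 1: sqrt(Ne) = sqrt(41) = 6.4031
Step 2: TM * sqrt(Ne) = 3.7 * 6.4031 = 23.6915
Step 3: TPM = 23.6915 * 39.37 = 933 twists/m

933 twists/m


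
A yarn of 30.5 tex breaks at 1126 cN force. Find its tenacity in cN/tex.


Formula: Tenacity = Breaking force / Linear density
Tenacity = 1126 cN / 30.5 tex
Tenacity = 36.92 cN/tex

36.92 cN/tex


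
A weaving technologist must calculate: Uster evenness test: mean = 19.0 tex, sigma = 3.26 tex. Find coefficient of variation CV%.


Formula: CV% = (standard deviation / mean) * 100
Step 1: Ratio = 3.26 / 19.0 = 0.171579
Step 2: CV% = 0.171579 * 100 = 17.1579% ≈ 17.2%

17.2%


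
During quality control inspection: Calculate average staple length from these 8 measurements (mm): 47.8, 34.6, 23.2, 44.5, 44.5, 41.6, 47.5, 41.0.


Formula: Mean = sum of lengths / count
Sum = 47.8 + 34.6 + 23.2 + 44.5 + 44.5 + 41.6 + 47.5 + 41.0
Sum = 324.7 mm
Mean = 324.7 / 8 = 40.59 mm

40.59 mm


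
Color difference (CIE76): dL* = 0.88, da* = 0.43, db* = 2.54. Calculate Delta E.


Formula: Delta E = sqrt(dL*^2 + da*^2 + db*^2)
Step 1: dL*^2 = 0.88^2 = 0.7744
Step 2: da*^2 = 0.43^2 = 0.1849
Step 3: db*^2 = 2.54^2 = 6.4516
Step 4: Sum = 0.7744 + 0.1849 + 6.4516 = 7.4109
Step 5: Delta E = sqrt(7.4109) = 2.72

2.72 Delta E


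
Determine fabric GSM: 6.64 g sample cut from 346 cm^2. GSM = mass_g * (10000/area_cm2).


Formula: GSM = mass_g / area_m2
Step 1: Convert area: 346 cm^2 = 346 / 10000 = 0.0346 m^2
Step 2: GSM = 6.64 g / 0.0346 m^2 = 191.9 g/m^2

191.9 g/m^2


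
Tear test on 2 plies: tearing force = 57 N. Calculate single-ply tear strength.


Formula: Per-ply strength = Total force / Number of plies
Per-ply = 57 N / 2
Per-ply = 28.5 N

28.5 N


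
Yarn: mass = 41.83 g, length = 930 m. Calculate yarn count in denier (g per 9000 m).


Formula: den = (mass_g / length_m) * 9000
Substituting: den = (41.83 / 930) * 9000
Intermediate: 41.83 / 930 = 0.04497849 g/m
den = 0.04497849 * 9000 = 404.8 denier

404.8 denier


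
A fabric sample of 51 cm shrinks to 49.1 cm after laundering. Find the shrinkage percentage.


Formula: Shrinkage% = ((L_before - L_after) / L_before) * 100
Step 1: Shrinkage = 51 - 49.1 = 1.9 cm
Step 2: Shrinkage% = (1.9 / 51) * 100
Step 3: Shrinkage% = 0.037255 * 100 = 3.7255% ≈ 3.7%

3.7%


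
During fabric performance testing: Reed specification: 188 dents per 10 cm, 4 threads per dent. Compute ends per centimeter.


Formula: EPC = (dents per 10 cm * ends per dent) / 10
Step 1: Total ends per 10 cm = 188 * 4 = 752
Step 2: EPC = 752 / 10 = 75.2 ends/cm

75.2 ends/cm


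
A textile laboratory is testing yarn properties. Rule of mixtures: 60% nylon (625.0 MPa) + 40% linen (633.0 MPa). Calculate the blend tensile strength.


Formula: Blend property = (fraction_A * property_A) + (fraction_B * property_B)
Step 1: Contribution A = 60/100 * 625.0 MPa = 375.0 MPa
Step 2: Contribution B = 40/100 * 633.0 MPa = 253.2 MPa
Step 3: Blend tensile strength = 375.0 + 253.2 = 628.2 MPa

628.2 MPa


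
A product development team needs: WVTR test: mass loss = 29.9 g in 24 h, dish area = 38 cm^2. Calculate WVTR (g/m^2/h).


Formula: WVTR = mass_loss / (area * time)
Step 1: Convert area: 38 cm^2 = 0.0038 m^2
Step 2: WVTR = 29.9 g / (0.0038 m^2 * 24 h)
Step 3: WVTR = 29.9 / 0.0912 = 327.9 g/m^2/h

327.9 g/m^2/h
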